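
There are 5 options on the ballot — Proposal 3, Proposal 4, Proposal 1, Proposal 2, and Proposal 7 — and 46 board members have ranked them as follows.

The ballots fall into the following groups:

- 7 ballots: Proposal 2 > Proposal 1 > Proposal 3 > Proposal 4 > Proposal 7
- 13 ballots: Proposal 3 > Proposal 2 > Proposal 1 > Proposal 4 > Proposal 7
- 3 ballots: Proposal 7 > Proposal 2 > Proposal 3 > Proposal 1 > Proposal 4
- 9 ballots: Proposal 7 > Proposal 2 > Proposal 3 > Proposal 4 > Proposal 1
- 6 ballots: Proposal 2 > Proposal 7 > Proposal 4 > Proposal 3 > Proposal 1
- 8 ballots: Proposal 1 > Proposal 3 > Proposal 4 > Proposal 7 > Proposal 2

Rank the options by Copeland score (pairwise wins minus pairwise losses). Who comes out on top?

Pairwise results:
  Proposal 3 vs Proposal 4: Proposal 3 wins 40–6.
  Proposal 3 vs Proposal 1: Proposal 3 wins 31–15.
  Proposal 3 vs Proposal 2: Proposal 2 wins 25–21.
  Proposal 3 vs Proposal 7: Proposal 3 wins 28–18.
  Proposal 4 vs Proposal 1: Proposal 1 wins 31–15.
  Proposal 4 vs Proposal 2: Proposal 2 wins 38–8.
  Proposal 4 vs Proposal 7: Proposal 4 wins 28–18.
  Proposal 1 vs Proposal 2: Proposal 2 wins 38–8.
  Proposal 1 vs Proposal 7: Proposal 1 wins 28–18.
  Proposal 2 vs Proposal 7: Proposal 2 wins 26–20.
Copeland scores (wins − losses):
  Proposal 3: 3 − 1 = 2
  Proposal 4: 1 − 3 = -2
  Proposal 1: 2 − 2 = 0
  Proposal 2: 4 − 0 = 4
  Proposal 7: 0 − 4 = -4
Proposal 2 has the best Copeland score.

Proposal 2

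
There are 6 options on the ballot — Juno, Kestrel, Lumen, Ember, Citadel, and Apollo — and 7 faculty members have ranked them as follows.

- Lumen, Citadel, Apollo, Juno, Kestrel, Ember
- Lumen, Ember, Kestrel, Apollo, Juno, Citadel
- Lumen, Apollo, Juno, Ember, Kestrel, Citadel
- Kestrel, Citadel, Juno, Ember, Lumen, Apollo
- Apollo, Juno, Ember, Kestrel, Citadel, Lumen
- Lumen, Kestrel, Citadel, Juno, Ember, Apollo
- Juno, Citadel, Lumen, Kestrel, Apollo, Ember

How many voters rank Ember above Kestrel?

3

Ballots ranking Ember above Kestrel: 3.
Ballots ranking Kestrel above Ember: 4.
So 3 of 7 voters prefer Ember to Kestrel.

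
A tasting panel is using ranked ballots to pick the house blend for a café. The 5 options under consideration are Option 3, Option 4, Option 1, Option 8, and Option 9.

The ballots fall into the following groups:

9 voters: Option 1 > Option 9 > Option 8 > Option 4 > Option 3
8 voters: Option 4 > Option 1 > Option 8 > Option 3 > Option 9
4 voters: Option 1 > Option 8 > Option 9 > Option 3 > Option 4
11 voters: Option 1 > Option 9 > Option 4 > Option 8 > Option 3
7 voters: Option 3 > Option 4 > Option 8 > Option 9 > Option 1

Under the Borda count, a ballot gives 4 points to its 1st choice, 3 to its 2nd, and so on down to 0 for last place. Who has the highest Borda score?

Option 1

Borda scores:
  Option 3: 9·0 + 8·1 + 4·1 + 11·0 + 7·4 = 40
  Option 4: 9·1 + 8·4 + 4·0 + 11·2 + 7·3 = 84
  Option 1: 9·4 + 8·3 + 4·4 + 11·4 + 7·0 = 120
  Option 8: 9·2 + 8·2 + 4·3 + 11·1 + 7·2 = 71
  Option 9: 9·3 + 8·0 + 4·2 + 11·3 + 7·1 = 75
Option 1 has the highest total.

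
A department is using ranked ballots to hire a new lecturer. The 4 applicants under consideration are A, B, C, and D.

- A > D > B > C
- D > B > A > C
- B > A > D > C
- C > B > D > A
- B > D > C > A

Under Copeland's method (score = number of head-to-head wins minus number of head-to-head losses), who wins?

Pairwise results:
  A vs B: B wins 4–1.
  A vs C: A wins 3–2.
  A vs D: D wins 3–2.
  B vs C: B wins 4–1.
  B vs D: B wins 3–2.
  C vs D: D wins 4–1.
Copeland scores (wins − losses):
  A: 1 − 2 = -1
  B: 3 − 0 = 3
  C: 0 − 3 = -3
  D: 2 − 1 = 1
B has the best Copeland score.

B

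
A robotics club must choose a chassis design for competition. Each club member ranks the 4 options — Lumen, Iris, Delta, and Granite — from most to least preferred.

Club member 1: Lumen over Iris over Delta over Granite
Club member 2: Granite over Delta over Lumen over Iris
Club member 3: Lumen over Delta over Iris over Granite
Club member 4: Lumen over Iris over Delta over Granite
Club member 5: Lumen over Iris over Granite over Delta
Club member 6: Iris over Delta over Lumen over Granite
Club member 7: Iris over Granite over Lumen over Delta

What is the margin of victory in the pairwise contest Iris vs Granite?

Ballots ranking Iris above Granite: 6.
Ballots ranking Granite above Iris: 1.
Iris wins 6–1, a margin of 5.

5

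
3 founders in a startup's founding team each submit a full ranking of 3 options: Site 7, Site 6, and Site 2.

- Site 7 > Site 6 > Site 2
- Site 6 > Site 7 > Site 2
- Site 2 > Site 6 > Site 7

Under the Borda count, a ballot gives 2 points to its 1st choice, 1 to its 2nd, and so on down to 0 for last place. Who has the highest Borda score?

Borda scores:
  Site 7: 2 + 1 + 0 = 3
  Site 6: 1 + 2 + 1 = 4
  Site 2: 0 + 0 + 2 = 2
Site 6 has the highest total.

Site 6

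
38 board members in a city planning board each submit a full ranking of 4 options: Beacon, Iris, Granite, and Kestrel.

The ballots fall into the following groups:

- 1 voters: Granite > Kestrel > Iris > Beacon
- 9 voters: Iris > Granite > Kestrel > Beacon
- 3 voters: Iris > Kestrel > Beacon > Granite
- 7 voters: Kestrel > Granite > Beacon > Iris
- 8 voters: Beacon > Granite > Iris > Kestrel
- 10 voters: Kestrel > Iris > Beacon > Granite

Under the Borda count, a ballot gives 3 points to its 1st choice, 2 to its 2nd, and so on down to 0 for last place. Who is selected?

Kestrel

Borda scores:
  Beacon: 0 + 9·0 + 3·1 + 7·1 + 8·3 + 10·1 = 44
  Iris: 1 + 9·3 + 3·3 + 7·0 + 8·1 + 10·2 = 65
  Granite: 3 + 9·2 + 3·0 + 7·2 + 8·2 + 10·0 = 51
  Kestrel: 2 + 9·1 + 3·2 + 7·3 + 8·0 + 10·3 = 68
Kestrel has the highest total.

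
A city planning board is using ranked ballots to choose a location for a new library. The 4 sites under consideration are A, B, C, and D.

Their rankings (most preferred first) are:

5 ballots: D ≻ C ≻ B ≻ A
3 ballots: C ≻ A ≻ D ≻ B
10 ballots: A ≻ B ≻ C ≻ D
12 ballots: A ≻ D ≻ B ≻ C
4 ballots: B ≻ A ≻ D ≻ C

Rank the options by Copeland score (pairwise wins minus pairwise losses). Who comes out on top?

A

Pairwise results:
  A vs B: A wins 25–9.
  A vs C: A wins 26–8.
  A vs D: A wins 29–5.
  B vs C: B wins 26–8.
  B vs D: D wins 20–14.
  C vs D: D wins 21–13.
Copeland scores (wins − losses):
  A: 3 − 0 = 3
  B: 1 − 2 = -1
  C: 0 − 3 = -3
  D: 2 − 1 = 1
A has the best Copeland score.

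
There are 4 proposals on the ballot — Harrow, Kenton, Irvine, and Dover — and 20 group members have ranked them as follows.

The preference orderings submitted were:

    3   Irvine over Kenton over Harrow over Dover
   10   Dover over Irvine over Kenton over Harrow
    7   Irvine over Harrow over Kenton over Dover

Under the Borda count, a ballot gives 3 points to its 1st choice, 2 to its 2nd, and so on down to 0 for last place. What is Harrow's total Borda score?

Borda scores:
  Harrow: 3·1 + 10·0 + 7·2 = 17
  Kenton: 3·2 + 10·1 + 7·1 = 23
  Irvine: 3·3 + 10·2 + 7·3 = 50
  Dover: 3·0 + 10·3 + 7·0 = 30

17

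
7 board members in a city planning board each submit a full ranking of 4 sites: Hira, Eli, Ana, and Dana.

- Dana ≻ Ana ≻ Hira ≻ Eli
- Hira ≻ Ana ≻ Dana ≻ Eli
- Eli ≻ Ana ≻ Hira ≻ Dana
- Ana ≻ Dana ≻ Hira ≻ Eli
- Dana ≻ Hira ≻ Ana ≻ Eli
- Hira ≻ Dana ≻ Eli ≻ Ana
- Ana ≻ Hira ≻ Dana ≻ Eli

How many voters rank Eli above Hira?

1

Ballots ranking Eli above Hira: 1.
Ballots ranking Hira above Eli: 6.
So 1 of 7 voters prefer Eli to Hira.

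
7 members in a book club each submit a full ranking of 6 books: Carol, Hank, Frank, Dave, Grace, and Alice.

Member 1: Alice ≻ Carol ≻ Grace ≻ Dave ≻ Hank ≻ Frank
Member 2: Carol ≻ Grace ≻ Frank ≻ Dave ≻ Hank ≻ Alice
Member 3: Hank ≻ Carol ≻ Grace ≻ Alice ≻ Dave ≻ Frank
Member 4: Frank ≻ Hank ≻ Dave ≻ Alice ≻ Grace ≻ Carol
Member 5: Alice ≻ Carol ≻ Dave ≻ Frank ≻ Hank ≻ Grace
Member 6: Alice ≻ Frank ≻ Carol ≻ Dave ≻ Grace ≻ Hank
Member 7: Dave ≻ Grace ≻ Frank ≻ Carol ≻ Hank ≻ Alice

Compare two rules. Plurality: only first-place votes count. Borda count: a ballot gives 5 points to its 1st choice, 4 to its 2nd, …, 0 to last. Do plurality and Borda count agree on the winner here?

Plurality first-place counts: Carol 1, Hank 1, Frank 1, Dave 1, Grace 0, Alice 3 → Alice.
Borda totals: Carol 22, Hank 13, Frank 17, Dave 18, Grace 16, Alice 19 → Carol.
The two rules disagree: plurality picks Alice, Borda picks Carol.

No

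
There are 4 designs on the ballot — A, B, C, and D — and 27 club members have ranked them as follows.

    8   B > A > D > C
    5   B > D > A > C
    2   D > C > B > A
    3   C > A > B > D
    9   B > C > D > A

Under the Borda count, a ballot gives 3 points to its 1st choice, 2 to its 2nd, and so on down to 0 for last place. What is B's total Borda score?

71

Borda scores:
  A: 8·2 + 5·1 + 2·0 + 3·2 + 9·0 = 27
  B: 8·3 + 5·3 + 2·1 + 3·1 + 9·3 = 71
  C: 8·0 + 5·0 + 2·2 + 3·3 + 9·2 = 31
  D: 8·1 + 5·2 + 2·3 + 3·0 + 9·1 = 33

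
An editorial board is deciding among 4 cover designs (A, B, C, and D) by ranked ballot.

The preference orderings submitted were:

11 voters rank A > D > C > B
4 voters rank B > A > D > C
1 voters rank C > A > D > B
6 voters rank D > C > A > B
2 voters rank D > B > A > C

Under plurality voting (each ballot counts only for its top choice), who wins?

First-place vote totals:
  A: 11
  B: 4
  C: 1
  D: 8
A has the most first-place votes.

A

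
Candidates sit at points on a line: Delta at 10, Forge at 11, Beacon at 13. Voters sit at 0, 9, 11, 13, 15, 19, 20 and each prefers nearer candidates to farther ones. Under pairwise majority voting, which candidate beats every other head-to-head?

With single-peaked preferences on a line, the Condorcet winner is the candidate closest to the median voter.
The median voter (position 13) is closest to Beacon at 13.
Check: Beacon vs Forge — voters closer to Beacon: 4 of 7.

Beacon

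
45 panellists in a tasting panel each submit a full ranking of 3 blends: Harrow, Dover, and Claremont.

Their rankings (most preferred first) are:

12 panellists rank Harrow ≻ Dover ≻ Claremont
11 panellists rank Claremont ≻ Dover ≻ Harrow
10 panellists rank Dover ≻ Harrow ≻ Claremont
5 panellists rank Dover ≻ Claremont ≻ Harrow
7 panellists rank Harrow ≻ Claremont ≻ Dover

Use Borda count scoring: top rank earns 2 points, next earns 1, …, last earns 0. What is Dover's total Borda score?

53

Borda scores:
  Harrow: 12·2 + 11·0 + 10·1 + 5·0 + 7·2 = 48
  Dover: 12·1 + 11·1 + 10·2 + 5·2 + 7·0 = 53
  Claremont: 12·0 + 11·2 + 10·0 + 5·1 + 7·1 = 34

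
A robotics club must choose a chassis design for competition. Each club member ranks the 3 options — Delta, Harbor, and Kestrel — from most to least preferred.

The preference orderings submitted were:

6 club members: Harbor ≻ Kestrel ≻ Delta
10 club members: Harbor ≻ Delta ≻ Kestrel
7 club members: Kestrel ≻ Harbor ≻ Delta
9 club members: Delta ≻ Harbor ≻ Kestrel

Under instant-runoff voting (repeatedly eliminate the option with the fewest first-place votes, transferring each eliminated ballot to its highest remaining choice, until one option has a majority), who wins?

Harbor

Round 1: Harbor 16, Delta 9, Kestrel 7. Kestrel has the fewest and is eliminated.
Round 2: Harbor 23, Delta 9. Harbor has a majority.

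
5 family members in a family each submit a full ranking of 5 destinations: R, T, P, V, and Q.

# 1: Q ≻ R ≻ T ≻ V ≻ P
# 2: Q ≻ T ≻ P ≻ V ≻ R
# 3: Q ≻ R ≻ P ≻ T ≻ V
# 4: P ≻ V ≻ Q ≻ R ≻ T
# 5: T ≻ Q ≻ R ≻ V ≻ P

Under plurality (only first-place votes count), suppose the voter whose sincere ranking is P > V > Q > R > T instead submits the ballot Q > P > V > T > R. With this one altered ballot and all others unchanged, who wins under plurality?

Q

First-place totals with the altered ballot: R 0, T 1, P 0, V 0, Q 4.
The winner is unchanged: still Q.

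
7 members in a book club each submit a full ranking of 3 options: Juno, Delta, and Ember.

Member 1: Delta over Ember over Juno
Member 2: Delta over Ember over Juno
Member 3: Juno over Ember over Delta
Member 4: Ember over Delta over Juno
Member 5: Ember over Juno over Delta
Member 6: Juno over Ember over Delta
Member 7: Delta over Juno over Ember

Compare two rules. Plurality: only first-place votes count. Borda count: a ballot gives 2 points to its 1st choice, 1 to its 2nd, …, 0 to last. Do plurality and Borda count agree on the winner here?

No

Plurality first-place counts: Juno 2, Delta 3, Ember 2 → Delta.
Borda totals: Juno 6, Delta 7, Ember 8 → Ember.
The two rules disagree: plurality picks Delta, Borda picks Ember.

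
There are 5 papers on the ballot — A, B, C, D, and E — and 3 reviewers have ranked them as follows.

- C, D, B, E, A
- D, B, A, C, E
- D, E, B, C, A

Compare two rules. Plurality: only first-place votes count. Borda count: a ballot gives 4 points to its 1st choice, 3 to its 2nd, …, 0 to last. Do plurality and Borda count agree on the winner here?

Plurality first-place counts: A 0, B 0, C 1, D 2, E 0 → D.
Borda totals: A 2, B 7, C 6, D 11, E 4 → D.
The two rules agree on D.

Yes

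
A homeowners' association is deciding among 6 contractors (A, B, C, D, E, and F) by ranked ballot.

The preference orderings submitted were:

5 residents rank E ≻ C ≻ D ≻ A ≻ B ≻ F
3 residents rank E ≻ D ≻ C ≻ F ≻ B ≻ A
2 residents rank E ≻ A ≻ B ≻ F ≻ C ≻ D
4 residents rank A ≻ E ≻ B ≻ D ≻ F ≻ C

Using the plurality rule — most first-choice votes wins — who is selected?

E

First-place vote totals:
  A: 4
  B: 0
  C: 0
  D: 0
  E: 10
  F: 0
E has the most first-place votes.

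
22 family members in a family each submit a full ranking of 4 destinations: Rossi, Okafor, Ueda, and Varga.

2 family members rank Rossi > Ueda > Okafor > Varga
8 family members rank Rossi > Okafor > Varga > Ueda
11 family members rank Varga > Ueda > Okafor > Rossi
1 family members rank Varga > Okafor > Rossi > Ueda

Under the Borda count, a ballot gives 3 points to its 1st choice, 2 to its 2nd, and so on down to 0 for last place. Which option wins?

Varga

Borda scores:
  Rossi: 2·3 + 8·3 + 11·0 + 1 = 31
  Okafor: 2·1 + 8·2 + 11·1 + 2 = 31
  Ueda: 2·2 + 8·0 + 11·2 + 0 = 26
  Varga: 2·0 + 8·1 + 11·3 + 3 = 44
Varga has the highest total.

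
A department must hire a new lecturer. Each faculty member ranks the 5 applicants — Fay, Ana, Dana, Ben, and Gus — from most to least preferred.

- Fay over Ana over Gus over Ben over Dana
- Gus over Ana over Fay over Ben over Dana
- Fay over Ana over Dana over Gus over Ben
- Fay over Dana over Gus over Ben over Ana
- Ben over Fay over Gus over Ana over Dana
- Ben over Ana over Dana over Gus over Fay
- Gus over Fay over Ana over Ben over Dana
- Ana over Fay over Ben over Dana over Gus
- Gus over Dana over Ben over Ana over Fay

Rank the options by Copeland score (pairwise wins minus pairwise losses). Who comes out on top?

Pairwise results:
  Fay vs Ana: Fay wins 5–4.
  Fay vs Dana: Fay wins 7–2.
  Fay vs Ben: Fay wins 6–3.
  Fay vs Gus: Fay wins 5–4.
  Ana vs Dana: Ana wins 7–2.
  Ana vs Ben: Ana wins 5–4.
  Ana vs Gus: Gus wins 5–4.
  Dana vs Ben: Ben wins 6–3.
  Dana vs Gus: Gus wins 5–4.
  Ben vs Gus: Gus wins 6–3.
Copeland scores (wins − losses):
  Fay: 4 − 0 = 4
  Ana: 2 − 2 = 0
  Dana: 0 − 4 = -4
  Ben: 1 − 3 = -2
  Gus: 3 − 1 = 2
Fay has the best Copeland score.

Fay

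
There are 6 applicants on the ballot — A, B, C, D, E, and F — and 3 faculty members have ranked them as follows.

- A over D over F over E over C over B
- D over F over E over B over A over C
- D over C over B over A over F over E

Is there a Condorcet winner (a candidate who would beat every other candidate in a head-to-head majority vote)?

Head-to-head results (3 voters total):
A vs B: B wins 2–1.
A vs C: A wins 2–1.
A vs D: D wins 2–1.
A vs E: A wins 2–1.
A vs F: A wins 2–1.
B vs C: C wins 2–1.
B vs D: D wins 3–0.
B vs E: E wins 2–1.
B vs F: F wins 2–1.
C vs D: D wins 3–0.
C vs E: E wins 2–1.
C vs F: F wins 2–1.
D vs E: D wins 3–0.
D vs F: D wins 3–0.
E vs F: F wins 3–0.
D beats each rival — A (2–1), B (3–0), C (3–0), E (3–0), F (3–0) — so D is the Condorcet winner.

Yes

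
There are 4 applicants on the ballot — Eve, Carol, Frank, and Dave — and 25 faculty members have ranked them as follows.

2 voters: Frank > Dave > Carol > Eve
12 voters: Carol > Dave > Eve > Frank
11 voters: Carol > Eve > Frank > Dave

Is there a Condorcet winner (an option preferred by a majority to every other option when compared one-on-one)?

Head-to-head results (25 voters total):
Eve vs Carol: Carol wins 25–0.
Eve vs Frank: Eve wins 23–2.
Eve vs Dave: Dave wins 14–11.
Carol vs Frank: Carol wins 23–2.
Carol vs Dave: Carol wins 23–2.
Frank vs Dave: Frank wins 13–12.
Carol beats each rival — Eve (25–0), Frank (23–2), Dave (23–2) — so Carol is the Condorcet winner.

Yes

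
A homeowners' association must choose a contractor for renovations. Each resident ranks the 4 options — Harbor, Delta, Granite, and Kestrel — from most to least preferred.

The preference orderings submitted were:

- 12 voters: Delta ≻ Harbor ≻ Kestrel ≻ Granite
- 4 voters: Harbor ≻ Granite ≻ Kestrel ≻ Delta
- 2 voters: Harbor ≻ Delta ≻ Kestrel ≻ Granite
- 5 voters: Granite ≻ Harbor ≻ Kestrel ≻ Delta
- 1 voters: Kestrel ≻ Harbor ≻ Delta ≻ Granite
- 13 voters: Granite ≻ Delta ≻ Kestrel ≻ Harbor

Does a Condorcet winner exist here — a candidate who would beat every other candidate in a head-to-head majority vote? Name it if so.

No Condorcet winner

Head-to-head results (37 voters total):
Harbor vs Delta: Delta wins 25–12.
Harbor vs Granite: Harbor wins 19–18.
Harbor vs Kestrel: Harbor wins 23–14.
Delta vs Granite: Granite wins 22–15.
Delta vs Kestrel: Delta wins 27–10.
Granite vs Kestrel: Granite wins 22–15.
No candidate beats all others: Harbor beats Granite beats Delta beats Harbor, a majority cycle.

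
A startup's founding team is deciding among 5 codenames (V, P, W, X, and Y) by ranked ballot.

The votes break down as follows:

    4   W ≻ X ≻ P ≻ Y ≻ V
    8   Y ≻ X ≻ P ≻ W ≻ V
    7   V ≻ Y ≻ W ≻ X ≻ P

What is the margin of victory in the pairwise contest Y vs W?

Ballots ranking Y above W: 8+7 = 15.
Ballots ranking W above Y: 4.
Y wins 15–4, a margin of 11.

11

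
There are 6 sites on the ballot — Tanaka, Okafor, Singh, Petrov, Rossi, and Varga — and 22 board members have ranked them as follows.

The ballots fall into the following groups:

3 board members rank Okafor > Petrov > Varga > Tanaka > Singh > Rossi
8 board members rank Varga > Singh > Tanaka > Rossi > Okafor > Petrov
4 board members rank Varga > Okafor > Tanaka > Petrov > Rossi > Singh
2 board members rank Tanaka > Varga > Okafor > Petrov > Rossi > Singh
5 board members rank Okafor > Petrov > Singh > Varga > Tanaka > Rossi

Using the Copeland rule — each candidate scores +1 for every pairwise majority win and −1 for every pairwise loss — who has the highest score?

Pairwise results:
  Tanaka vs Okafor: Okafor wins 12–10.
  Tanaka vs Singh: Singh wins 13–9.
  Tanaka vs Petrov: Tanaka wins 14–8.
  Tanaka vs Rossi: Tanaka wins 22–0.
  Tanaka vs Varga: Varga wins 20–2.
  Okafor vs Singh: Okafor wins 14–8.
  Okafor vs Petrov: Okafor wins 22–0.
  Okafor vs Rossi: Okafor wins 14–8.
  Okafor vs Varga: Varga wins 14–8.
  Singh vs Petrov: Petrov wins 14–8.
  Singh vs Rossi: Singh wins 16–6.
  Singh vs Varga: Varga wins 17–5.
  Petrov vs Rossi: Petrov wins 14–8.
  Petrov vs Varga: Varga wins 14–8.
  Rossi vs Varga: Varga wins 22–0.
Copeland scores (wins − losses):
  Tanaka: 2 − 3 = -1
  Okafor: 4 − 1 = 3
  Singh: 2 − 3 = -1
  Petrov: 2 − 3 = -1
  Rossi: 0 − 5 = -5
  Varga: 5 − 0 = 5
Varga has the best Copeland score.

Varga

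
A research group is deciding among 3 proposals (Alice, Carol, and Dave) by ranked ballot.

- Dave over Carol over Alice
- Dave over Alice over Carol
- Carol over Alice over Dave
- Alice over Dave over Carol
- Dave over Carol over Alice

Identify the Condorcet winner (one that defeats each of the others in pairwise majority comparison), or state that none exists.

Head-to-head results (5 voters total):
Alice vs Carol: Carol wins 3–2.
Alice vs Dave: Dave wins 3–2.
Carol vs Dave: Dave wins 4–1.
Dave beats each rival — Alice (3–2), Carol (4–1) — so Dave is the Condorcet winner.

Dave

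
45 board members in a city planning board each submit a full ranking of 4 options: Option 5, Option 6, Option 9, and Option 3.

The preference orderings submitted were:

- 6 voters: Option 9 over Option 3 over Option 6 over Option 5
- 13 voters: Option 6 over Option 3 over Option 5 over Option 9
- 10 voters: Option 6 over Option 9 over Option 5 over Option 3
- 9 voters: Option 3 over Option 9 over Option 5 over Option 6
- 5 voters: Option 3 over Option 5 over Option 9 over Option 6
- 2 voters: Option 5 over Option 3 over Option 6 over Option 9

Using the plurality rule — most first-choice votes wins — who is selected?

First-place vote totals:
  Option 5: 2
  Option 6: 23
  Option 9: 6
  Option 3: 14
Option 6 has the most first-place votes.

Option 6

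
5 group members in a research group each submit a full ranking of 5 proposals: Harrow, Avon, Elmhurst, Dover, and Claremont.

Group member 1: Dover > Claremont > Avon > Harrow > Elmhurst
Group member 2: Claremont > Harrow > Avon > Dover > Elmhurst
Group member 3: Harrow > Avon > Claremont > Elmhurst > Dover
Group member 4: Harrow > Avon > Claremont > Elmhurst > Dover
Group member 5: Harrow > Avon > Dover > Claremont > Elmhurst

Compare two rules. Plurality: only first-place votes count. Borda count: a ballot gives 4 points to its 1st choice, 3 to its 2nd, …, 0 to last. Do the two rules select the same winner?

Yes

Plurality first-place counts: Harrow 3, Avon 0, Elmhurst 0, Dover 1, Claremont 1 → Harrow.
Borda totals: Harrow 16, Avon 13, Elmhurst 2, Dover 7, Claremont 12 → Harrow.
The two rules agree on Harrow.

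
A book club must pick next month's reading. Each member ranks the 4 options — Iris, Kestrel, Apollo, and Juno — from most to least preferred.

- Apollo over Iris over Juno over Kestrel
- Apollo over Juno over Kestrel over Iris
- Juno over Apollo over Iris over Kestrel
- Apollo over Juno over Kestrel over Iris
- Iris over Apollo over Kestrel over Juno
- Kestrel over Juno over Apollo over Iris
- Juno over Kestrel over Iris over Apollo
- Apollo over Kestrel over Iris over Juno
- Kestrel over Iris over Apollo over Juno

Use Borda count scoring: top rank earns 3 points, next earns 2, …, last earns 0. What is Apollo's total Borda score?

Borda scores:
  Iris: 2 + 0 + 1 + 0 + 3 + 0 + 1 + 1 + 2 = 10
  Kestrel: 0 + 1 + 0 + 1 + 1 + 3 + 2 + 2 + 3 = 13
  Apollo: 3 + 3 + 2 + 3 + 2 + 1 + 0 + 3 + 1 = 18
  Juno: 1 + 2 + 3 + 2 + 0 + 2 + 3 + 0 + 0 = 13

18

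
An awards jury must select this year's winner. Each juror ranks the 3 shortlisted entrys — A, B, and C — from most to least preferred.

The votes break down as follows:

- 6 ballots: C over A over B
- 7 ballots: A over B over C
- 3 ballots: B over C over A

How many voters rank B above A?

3

Ballots ranking B above A: 3.
Ballots ranking A above B: 6+7 = 13.
So 3 of 16 voters prefer B to A.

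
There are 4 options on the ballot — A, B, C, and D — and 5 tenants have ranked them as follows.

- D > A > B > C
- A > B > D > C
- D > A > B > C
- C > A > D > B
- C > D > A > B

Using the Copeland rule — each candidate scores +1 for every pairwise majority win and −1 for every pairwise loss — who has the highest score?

D

Pairwise results:
  A vs B: A wins 5–0.
  A vs C: A wins 3–2.
  A vs D: D wins 3–2.
  B vs C: B wins 3–2.
  B vs D: D wins 4–1.
  C vs D: D wins 3–2.
Copeland scores (wins − losses):
  A: 2 − 1 = 1
  B: 1 − 2 = -1
  C: 0 − 3 = -3
  D: 3 − 0 = 3
D has the best Copeland score.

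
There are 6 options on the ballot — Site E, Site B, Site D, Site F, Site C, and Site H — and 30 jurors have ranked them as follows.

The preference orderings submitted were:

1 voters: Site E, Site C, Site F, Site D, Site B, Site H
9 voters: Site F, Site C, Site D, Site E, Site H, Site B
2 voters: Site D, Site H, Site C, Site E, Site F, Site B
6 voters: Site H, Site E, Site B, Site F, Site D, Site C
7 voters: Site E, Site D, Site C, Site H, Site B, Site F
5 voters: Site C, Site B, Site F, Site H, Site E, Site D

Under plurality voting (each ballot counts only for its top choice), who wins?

First-place vote totals:
  Site E: 8
  Site B: 0
  Site D: 2
  Site F: 9
  Site C: 5
  Site H: 6
Site F has the most first-place votes.

Site F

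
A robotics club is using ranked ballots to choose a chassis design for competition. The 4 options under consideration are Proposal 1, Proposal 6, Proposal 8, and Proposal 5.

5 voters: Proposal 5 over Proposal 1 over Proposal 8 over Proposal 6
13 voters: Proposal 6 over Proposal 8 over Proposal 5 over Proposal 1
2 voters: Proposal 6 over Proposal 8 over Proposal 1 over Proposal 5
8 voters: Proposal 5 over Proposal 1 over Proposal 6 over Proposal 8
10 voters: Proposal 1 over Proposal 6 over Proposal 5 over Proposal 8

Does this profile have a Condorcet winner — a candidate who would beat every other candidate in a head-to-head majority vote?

Head-to-head results (38 voters total):
Proposal 1 vs Proposal 6: Proposal 1 wins 23–15.
Proposal 1 vs Proposal 8: Proposal 1 wins 23–15.
Proposal 1 vs Proposal 5: Proposal 5 wins 26–12.
Proposal 6 vs Proposal 8: Proposal 6 wins 33–5.
Proposal 6 vs Proposal 5: Proposal 6 wins 25–13.
Proposal 8 vs Proposal 5: Proposal 5 wins 23–15.
No candidate beats all others: Proposal 1 beats Proposal 6 beats Proposal 5 beats Proposal 1, a majority cycle.

No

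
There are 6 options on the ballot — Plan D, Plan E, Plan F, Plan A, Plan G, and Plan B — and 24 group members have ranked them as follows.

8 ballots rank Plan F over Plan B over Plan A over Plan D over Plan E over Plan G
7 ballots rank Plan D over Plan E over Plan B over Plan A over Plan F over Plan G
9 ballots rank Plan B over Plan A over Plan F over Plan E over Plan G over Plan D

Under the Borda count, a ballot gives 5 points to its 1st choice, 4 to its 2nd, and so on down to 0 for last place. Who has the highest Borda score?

Plan B

Borda scores:
  Plan D: 8·2 + 7·5 + 9·0 = 51
  Plan E: 8·1 + 7·4 + 9·2 = 54
  Plan F: 8·5 + 7·1 + 9·3 = 74
  Plan A: 8·3 + 7·2 + 9·4 = 74
  Plan G: 8·0 + 7·0 + 9·1 = 9
  Plan B: 8·4 + 7·3 + 9·5 = 98
Plan B has the highest total.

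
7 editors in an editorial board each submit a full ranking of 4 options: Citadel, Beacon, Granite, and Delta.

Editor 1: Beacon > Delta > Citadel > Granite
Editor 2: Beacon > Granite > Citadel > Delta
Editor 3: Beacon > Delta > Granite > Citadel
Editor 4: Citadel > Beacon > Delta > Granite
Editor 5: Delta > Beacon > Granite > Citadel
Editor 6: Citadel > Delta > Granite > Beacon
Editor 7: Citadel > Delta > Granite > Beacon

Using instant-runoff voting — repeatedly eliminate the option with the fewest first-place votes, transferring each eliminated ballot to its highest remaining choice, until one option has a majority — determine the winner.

Round 1: Citadel 3, Beacon 3, Delta 1, Granite 0. Granite has the fewest and is eliminated.
Round 2: Citadel 3, Beacon 3, Delta 1. Delta has the fewest and is eliminated.
Round 3: Beacon 4, Citadel 3. Beacon has a majority.

Beacon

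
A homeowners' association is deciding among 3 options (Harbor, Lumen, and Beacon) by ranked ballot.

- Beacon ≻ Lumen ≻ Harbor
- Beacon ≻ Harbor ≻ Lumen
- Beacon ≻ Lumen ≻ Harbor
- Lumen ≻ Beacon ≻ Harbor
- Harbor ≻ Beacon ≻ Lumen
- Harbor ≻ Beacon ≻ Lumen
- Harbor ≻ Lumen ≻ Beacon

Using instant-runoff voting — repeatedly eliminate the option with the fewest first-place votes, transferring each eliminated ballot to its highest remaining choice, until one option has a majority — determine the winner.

Beacon

Round 1: Harbor 3, Beacon 3, Lumen 1. Lumen has the fewest and is eliminated.
Round 2: Beacon 4, Harbor 3. Beacon has a majority.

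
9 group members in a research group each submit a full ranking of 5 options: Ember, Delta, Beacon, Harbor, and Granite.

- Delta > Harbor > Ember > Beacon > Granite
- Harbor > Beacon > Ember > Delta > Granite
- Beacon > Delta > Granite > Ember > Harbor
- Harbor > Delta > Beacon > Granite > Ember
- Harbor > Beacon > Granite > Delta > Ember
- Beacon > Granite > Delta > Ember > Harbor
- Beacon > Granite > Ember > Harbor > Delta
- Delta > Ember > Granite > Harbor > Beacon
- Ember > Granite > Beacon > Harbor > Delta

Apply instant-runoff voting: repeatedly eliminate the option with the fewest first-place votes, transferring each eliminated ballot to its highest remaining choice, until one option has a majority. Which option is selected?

Harbor

Round 1: Beacon 3, Harbor 3, Delta 2, Ember 1, Granite 0. Granite has the fewest and is eliminated.
Round 2: Beacon 3, Harbor 3, Delta 2, Ember 1. Ember has the fewest and is eliminated.
Round 3: Beacon 4, Harbor 3, Delta 2. Delta has the fewest and is eliminated.
Round 4: Harbor 5, Beacon 4. Harbor has a majority.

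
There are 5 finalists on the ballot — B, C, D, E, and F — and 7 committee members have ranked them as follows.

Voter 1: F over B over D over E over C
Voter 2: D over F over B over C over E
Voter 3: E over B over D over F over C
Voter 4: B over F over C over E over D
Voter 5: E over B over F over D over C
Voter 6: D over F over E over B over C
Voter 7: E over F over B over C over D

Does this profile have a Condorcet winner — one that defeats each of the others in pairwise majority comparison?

Yes

Head-to-head results (7 voters total):
B vs C: B wins 7–0.
B vs D: B wins 5–2.
B vs E: E wins 4–3.
B vs F: F wins 4–3.
C vs D: D wins 5–2.
C vs E: E wins 5–2.
C vs F: F wins 7–0.
D vs E: E wins 4–3.
D vs F: F wins 4–3.
E vs F: F wins 4–3.
F beats each rival — B (4–3), C (7–0), D (4–3), E (4–3) — so F is the Condorcet winner.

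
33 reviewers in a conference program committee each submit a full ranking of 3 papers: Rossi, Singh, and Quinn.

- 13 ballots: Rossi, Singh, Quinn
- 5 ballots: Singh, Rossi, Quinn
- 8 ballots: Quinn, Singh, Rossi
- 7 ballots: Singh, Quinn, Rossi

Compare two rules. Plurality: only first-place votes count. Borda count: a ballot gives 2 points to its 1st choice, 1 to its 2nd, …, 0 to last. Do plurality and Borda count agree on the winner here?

No

Plurality first-place counts: Rossi 13, Singh 12, Quinn 8 → Rossi.
Borda totals: Rossi 31, Singh 45, Quinn 23 → Singh.
The two rules disagree: plurality picks Rossi, Borda picks Singh.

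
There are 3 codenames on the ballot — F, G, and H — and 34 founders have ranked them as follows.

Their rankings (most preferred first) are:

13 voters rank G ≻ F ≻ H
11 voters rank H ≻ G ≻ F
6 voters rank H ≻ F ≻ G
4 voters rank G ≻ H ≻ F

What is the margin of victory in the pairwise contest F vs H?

Ballots ranking F above H: 13.
Ballots ranking H above F: 11+6+4 = 21.
H wins 21–13, a margin of 8.

8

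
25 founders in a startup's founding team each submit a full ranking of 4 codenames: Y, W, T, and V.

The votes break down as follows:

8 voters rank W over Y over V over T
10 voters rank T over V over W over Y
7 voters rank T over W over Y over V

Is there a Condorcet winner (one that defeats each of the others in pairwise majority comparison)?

Head-to-head results (25 voters total):
Y vs W: W wins 25–0.
Y vs T: T wins 17–8.
Y vs V: Y wins 15–10.
W vs T: T wins 17–8.
W vs V: W wins 15–10.
T vs V: T wins 17–8.
T beats each rival — Y (17–8), W (17–8), V (17–8) — so T is the Condorcet winner.

Yes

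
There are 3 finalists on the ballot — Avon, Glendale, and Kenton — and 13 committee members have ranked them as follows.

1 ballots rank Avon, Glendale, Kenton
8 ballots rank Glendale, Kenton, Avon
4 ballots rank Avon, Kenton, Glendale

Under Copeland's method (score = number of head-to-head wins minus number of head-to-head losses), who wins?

Pairwise results:
  Avon vs Glendale: Glendale wins 8–5.
  Avon vs Kenton: Kenton wins 8–5.
  Glendale vs Kenton: Glendale wins 9–4.
Copeland scores (wins − losses):
  Avon: 0 − 2 = -2
  Glendale: 2 − 0 = 2
  Kenton: 1 − 1 = 0
Glendale has the best Copeland score.

Glendale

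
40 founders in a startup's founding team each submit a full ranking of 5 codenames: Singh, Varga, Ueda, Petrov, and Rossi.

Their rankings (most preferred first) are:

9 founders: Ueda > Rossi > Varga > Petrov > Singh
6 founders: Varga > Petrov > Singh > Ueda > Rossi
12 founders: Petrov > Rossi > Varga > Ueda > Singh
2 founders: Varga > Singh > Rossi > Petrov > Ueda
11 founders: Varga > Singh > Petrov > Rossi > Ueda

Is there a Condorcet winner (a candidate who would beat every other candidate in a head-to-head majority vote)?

No

Head-to-head results (40 voters total):
Singh vs Varga: Varga wins 40–0.
Singh vs Ueda: Ueda wins 21–19.
Singh vs Petrov: Petrov wins 27–13.
Singh vs Rossi: Rossi wins 21–19.
Varga vs Ueda: Varga wins 31–9.
Varga vs Petrov: Varga wins 28–12.
Varga vs Rossi: Rossi wins 21–19.
Ueda vs Petrov: Petrov wins 31–9.
Ueda vs Rossi: Rossi wins 25–15.
Petrov vs Rossi: Petrov wins 29–11.
No candidate beats all others: Varga beats Petrov beats Rossi beats Varga, a majority cycle.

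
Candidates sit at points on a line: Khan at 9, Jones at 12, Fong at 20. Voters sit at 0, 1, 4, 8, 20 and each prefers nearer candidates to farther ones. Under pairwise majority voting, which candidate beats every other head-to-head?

With single-peaked preferences on a line, the Condorcet winner is the candidate closest to the median voter.
The median voter (position 4) is closest to Khan at 9.
Check: Khan vs Fong — voters closer to Khan: 4 of 5.

Khan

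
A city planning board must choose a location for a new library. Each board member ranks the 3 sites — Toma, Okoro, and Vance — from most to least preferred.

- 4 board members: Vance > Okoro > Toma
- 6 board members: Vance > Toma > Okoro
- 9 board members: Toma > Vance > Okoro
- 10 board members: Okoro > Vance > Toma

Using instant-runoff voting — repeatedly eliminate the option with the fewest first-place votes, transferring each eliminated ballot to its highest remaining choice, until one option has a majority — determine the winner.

Vance

Round 1: Okoro 10, Vance 10, Toma 9. Toma has the fewest and is eliminated.
Round 2: Vance 19, Okoro 10. Vance has a majority.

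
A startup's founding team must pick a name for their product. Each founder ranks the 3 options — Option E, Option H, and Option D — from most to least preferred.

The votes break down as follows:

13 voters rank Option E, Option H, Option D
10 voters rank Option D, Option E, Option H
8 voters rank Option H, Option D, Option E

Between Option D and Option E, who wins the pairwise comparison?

Ballots ranking Option D above Option E: 10+8 = 18.
Ballots ranking Option E above Option D: 13.
Option D wins the head-to-head, 18–13.

Option D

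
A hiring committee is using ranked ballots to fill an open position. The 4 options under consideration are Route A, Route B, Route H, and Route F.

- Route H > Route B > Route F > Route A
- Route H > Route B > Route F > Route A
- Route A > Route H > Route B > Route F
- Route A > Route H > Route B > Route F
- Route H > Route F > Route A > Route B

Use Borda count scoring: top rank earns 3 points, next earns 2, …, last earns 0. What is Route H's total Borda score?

13

Borda scores:
  Route A: 0 + 0 + 3 + 3 + 1 = 7
  Route B: 2 + 2 + 1 + 1 + 0 = 6
  Route H: 3 + 3 + 2 + 2 + 3 = 13
  Route F: 1 + 1 + 0 + 0 + 2 = 4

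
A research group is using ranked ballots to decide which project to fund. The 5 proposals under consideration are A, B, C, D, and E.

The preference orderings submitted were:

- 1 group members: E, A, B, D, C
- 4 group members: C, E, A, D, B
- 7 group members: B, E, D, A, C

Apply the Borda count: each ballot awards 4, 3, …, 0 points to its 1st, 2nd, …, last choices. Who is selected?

Borda scores:
  A: 3 + 4·2 + 7·1 = 18
  B: 2 + 4·0 + 7·4 = 30
  C: 0 + 4·4 + 7·0 = 16
  D: 1 + 4·1 + 7·2 = 19
  E: 4 + 4·3 + 7·3 = 37
E has the highest total.

E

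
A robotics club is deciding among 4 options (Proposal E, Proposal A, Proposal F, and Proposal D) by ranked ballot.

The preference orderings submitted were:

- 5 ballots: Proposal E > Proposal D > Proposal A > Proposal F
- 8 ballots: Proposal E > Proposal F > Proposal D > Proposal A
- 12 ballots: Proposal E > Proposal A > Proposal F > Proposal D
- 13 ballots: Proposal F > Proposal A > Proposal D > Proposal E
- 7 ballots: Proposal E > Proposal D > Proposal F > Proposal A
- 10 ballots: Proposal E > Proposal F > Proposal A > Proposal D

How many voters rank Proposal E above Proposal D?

42

Ballots ranking Proposal E above Proposal D: 5+8+12+7+10 = 42.
Ballots ranking Proposal D above Proposal E: 13.
So 42 of 55 voters prefer Proposal E to Proposal D.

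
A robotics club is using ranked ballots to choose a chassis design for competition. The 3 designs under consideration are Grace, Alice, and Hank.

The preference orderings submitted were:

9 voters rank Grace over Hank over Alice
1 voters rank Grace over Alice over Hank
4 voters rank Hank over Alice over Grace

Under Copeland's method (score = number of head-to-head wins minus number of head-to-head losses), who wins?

Pairwise results:
  Grace vs Alice: Grace wins 10–4.
  Grace vs Hank: Grace wins 10–4.
  Alice vs Hank: Hank wins 13–1.
Copeland scores (wins − losses):
  Grace: 2 − 0 = 2
  Alice: 0 − 2 = -2
  Hank: 1 − 1 = 0
Grace has the best Copeland score.

Grace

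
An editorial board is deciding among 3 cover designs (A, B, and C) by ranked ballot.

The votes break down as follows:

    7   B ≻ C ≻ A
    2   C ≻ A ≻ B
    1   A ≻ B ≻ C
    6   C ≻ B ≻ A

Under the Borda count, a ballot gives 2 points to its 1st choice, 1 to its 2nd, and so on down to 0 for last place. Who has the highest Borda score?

Borda scores:
  A: 7·0 + 2·1 + 2 + 6·0 = 4
  B: 7·2 + 2·0 + 1 + 6·1 = 21
  C: 7·1 + 2·2 + 0 + 6·2 = 23
C has the highest total.

C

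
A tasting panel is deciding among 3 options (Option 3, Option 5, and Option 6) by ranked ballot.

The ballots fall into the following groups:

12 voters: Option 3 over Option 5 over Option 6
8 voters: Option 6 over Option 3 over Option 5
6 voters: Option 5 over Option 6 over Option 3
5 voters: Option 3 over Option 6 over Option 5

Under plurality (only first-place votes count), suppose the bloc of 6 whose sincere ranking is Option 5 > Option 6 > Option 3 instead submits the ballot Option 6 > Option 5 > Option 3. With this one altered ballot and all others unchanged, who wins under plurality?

First-place totals with the altered ballot: Option 3 17, Option 5 0, Option 6 14.
The winner is unchanged: still Option 3.

Option 3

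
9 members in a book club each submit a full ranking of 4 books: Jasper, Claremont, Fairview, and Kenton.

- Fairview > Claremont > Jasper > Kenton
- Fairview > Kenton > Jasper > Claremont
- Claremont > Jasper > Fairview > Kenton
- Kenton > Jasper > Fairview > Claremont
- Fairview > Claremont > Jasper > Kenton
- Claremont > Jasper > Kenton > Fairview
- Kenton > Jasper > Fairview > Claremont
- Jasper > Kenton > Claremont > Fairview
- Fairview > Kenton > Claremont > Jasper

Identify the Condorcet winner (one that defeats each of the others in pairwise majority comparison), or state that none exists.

Head-to-head results (9 voters total):
Jasper vs Claremont: Claremont wins 5–4.
Jasper vs Fairview: Jasper wins 5–4.
Jasper vs Kenton: Jasper wins 5–4.
Claremont vs Fairview: Fairview wins 6–3.
Claremont vs Kenton: Kenton wins 5–4.
Fairview vs Kenton: Fairview wins 5–4.
No candidate beats all others: Jasper beats Fairview beats Claremont beats Jasper, a majority cycle.

No Condorcet winner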